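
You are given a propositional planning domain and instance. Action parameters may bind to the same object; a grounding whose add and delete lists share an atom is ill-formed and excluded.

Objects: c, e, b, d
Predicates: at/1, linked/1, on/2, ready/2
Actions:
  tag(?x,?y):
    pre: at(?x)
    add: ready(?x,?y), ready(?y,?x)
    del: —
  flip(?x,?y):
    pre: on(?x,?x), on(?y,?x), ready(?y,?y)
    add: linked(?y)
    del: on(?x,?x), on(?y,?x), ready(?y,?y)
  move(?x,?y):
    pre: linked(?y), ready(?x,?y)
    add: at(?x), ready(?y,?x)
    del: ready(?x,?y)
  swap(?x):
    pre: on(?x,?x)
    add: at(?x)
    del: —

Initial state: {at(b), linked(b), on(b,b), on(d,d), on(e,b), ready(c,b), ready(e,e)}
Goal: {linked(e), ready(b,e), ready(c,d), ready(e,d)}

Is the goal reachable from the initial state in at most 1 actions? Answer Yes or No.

No

1. tag(b,e)  →  {at(b), linked(b), on(b,b), on(d,d), on(e,b), ready(b,e), ready(c,b), ready(e,b), ready(e,e)}
2. flip(b,e)  →  {at(b), linked(b), linked(e), on(d,d), ready(b,e), ready(c,b), ready(e,b)}
3. swap(d)  →  {at(b), at(d), linked(b), linked(e), on(d,d), ready(b,e), ready(c,b), ready(e,b)}
4. tag(d,c)  →  {at(b), at(d), linked(b), linked(e), on(d,d), ready(b,e), ready(c,b), ready(c,d), ready(d,c), ready(e,b)}
5. tag(d,e)  →  {at(b), at(d), linked(b), linked(e), on(d,d), ready(b,e), ready(c,b), ready(c,d), ready(d,c), ready(d,e), ready(e,b), ready(e,d)}
optimal plan length = 5; 5 > 1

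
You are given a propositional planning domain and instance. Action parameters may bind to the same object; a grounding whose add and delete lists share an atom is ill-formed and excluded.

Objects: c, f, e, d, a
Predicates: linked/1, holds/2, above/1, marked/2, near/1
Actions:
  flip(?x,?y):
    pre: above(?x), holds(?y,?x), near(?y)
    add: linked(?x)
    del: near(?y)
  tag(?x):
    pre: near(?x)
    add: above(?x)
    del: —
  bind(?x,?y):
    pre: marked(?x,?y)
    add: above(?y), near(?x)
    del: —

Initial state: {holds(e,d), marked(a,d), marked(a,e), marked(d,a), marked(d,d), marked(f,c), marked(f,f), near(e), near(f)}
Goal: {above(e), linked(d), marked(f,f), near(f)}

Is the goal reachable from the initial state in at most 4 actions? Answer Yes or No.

1. tag(e)  →  {above(e), holds(e,d), marked(a,d), marked(a,e), marked(d,a), marked(d,d), marked(f,c), marked(f,f), near(e), near(f)}
2. bind(d,d)  →  {above(d), above(e), holds(e,d), marked(a,d), marked(a,e), marked(d,a), marked(d,d), marked(f,c), marked(f,f), near(d), near(e), near(f)}
3. flip(d,e)  →  {above(d), above(e), holds(e,d), linked(d), marked(a,d), marked(a,e), marked(d,a), marked(d,d), marked(f,c), marked(f,f), near(d), near(f)}
optimal plan length = 3; 3 ≤ 4

Yes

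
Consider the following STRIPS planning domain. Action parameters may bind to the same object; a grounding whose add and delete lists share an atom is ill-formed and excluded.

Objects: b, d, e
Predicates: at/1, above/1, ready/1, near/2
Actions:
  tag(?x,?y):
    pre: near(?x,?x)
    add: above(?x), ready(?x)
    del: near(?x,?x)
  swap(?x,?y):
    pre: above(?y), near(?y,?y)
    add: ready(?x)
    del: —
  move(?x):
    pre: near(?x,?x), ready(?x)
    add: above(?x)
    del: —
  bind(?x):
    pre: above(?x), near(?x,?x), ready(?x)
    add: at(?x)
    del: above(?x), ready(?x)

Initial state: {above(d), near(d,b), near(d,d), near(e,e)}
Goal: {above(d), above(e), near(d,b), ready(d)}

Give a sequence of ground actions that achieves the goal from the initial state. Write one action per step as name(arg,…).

tag(d,b); tag(e,b)

1. tag(d,b)  →  {above(d), near(d,b), near(e,e), ready(d)}
2. tag(e,b)  →  {above(d), above(e), near(d,b), ready(d), ready(e)}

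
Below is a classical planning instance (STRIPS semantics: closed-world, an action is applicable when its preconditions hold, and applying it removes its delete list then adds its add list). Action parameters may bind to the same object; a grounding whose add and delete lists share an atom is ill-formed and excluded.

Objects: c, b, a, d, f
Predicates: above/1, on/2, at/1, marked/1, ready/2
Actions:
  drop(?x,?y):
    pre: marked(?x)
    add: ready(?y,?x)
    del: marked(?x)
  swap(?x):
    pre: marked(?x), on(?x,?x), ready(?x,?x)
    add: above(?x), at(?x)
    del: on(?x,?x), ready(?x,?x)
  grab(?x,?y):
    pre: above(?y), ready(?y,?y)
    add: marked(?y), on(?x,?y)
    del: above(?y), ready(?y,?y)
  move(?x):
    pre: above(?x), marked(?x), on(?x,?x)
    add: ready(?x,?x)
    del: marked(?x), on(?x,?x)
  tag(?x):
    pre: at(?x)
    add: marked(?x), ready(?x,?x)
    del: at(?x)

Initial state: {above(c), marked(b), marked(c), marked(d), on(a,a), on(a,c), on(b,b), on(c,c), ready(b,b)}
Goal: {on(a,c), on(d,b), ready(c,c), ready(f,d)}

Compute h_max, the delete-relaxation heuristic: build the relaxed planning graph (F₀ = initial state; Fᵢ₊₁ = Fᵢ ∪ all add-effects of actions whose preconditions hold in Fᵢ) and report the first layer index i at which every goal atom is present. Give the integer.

F0 = init (9 atoms)
F1 = F0 ∪ {above(b), at(b), ready(a,b), ready(a,c), ready(a,d), ready(b,c), ready(b,d), ready(c,b), ready(c,c), ready(c,d), ready(d,b), ready(d,c), ready(d,d), ready(f,b), ready(f,c), ready(f,d)}  (25 atoms)
F2 = F1 ∪ {at(c), on(a,b), on(b,c), on(c,b), on(d,b), on(d,c), on(f,b), on(f,c)}  (33 atoms)
goal ⊆ F2  ⇒  h_max = 2

2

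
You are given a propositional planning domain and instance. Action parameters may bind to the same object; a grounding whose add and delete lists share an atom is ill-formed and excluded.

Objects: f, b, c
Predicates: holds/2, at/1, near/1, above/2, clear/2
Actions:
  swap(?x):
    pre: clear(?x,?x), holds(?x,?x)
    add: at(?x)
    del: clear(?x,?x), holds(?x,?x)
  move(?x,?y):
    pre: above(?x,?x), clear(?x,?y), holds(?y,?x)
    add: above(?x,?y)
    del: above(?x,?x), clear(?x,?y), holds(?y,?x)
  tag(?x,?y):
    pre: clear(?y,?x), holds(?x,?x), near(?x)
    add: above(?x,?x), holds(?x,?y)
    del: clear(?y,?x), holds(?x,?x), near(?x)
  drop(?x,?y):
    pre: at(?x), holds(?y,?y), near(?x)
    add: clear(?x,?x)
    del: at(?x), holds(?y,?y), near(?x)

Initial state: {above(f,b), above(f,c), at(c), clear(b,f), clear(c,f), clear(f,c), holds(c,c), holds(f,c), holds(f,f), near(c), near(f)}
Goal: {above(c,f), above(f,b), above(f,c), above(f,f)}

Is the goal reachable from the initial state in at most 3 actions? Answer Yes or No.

1. tag(f,b)  →  {above(f,b), above(f,c), above(f,f), at(c), clear(c,f), clear(f,c), holds(c,c), holds(f,b), holds(f,c), near(c)}
2. tag(c,f)  →  {above(c,c), above(f,b), above(f,c), above(f,f), at(c), clear(c,f), holds(c,f), holds(f,b), holds(f,c)}
3. move(c,f)  →  {above(c,f), above(f,b), above(f,c), above(f,f), at(c), holds(c,f), holds(f,b)}
optimal plan length = 3; 3 ≤ 3

Yes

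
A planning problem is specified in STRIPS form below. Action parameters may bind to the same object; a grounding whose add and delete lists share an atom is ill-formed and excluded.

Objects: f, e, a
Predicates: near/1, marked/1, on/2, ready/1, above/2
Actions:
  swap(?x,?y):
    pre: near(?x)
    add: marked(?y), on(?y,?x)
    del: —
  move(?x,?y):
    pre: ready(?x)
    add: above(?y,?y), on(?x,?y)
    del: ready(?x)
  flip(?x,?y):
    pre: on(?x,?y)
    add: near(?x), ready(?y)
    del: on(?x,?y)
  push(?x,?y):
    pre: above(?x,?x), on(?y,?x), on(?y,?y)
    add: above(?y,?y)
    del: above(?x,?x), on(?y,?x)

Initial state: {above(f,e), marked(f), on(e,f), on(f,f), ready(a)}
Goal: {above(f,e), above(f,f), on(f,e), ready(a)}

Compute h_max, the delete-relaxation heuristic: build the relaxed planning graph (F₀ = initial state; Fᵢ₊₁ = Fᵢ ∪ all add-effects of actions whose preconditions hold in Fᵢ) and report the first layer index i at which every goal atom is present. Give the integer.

F0 = init (5 atoms)
F1 = F0 ∪ {above(a,a), above(e,e), above(f,f), near(e), near(f), on(a,a), on(a,e), on(a,f), ready(f)}  (14 atoms)
F2 = F1 ∪ {marked(a), marked(e), near(a), on(e,e), on(f,a), on(f,e), ready(e)}  (21 atoms)
goal ⊆ F2  ⇒  h_max = 2

2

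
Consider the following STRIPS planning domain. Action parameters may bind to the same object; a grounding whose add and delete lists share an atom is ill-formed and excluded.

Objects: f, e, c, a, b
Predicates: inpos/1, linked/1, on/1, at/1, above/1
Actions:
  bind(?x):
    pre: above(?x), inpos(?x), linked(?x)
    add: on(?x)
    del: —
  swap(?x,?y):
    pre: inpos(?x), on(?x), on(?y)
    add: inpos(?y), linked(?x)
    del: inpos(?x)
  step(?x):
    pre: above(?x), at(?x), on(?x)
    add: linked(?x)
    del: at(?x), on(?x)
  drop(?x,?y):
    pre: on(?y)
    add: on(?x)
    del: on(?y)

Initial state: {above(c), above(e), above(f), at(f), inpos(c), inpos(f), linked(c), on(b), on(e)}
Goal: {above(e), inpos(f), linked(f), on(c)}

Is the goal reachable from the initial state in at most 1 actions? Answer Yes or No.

No

1. bind(c)  →  {above(c), above(e), above(f), at(f), inpos(c), inpos(f), linked(c), on(b), on(c), on(e)}
2. drop(f,e)  →  {above(c), above(e), above(f), at(f), inpos(c), inpos(f), linked(c), on(b), on(c), on(f)}
3. step(f)  →  {above(c), above(e), above(f), inpos(c), inpos(f), linked(c), linked(f), on(b), on(c)}
optimal plan length = 3; 3 > 1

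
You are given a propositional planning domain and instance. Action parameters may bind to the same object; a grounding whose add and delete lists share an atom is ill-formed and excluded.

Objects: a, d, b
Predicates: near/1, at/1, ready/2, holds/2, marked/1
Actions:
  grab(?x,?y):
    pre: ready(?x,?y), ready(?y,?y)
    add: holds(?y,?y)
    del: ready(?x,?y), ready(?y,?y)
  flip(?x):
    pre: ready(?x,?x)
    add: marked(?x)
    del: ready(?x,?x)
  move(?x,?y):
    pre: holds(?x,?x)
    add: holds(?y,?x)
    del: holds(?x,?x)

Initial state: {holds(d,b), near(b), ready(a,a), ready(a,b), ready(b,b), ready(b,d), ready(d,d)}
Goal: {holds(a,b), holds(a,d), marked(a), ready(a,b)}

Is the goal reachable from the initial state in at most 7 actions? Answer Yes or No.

1. grab(d,d)  →  {holds(d,b), holds(d,d), near(b), ready(a,a), ready(a,b), ready(b,b), ready(b,d)}
2. grab(b,b)  →  {holds(b,b), holds(d,b), holds(d,d), near(b), ready(a,a), ready(a,b), ready(b,d)}
3. flip(a)  →  {holds(b,b), holds(d,b), holds(d,d), marked(a), near(b), ready(a,b), ready(b,d)}
4. move(d,a)  →  {holds(a,d), holds(b,b), holds(d,b), marked(a), near(b), ready(a,b), ready(b,d)}
5. move(b,a)  →  {holds(a,b), holds(a,d), holds(d,b), marked(a), near(b), ready(a,b), ready(b,d)}
optimal plan length = 5; 5 ≤ 7

Yes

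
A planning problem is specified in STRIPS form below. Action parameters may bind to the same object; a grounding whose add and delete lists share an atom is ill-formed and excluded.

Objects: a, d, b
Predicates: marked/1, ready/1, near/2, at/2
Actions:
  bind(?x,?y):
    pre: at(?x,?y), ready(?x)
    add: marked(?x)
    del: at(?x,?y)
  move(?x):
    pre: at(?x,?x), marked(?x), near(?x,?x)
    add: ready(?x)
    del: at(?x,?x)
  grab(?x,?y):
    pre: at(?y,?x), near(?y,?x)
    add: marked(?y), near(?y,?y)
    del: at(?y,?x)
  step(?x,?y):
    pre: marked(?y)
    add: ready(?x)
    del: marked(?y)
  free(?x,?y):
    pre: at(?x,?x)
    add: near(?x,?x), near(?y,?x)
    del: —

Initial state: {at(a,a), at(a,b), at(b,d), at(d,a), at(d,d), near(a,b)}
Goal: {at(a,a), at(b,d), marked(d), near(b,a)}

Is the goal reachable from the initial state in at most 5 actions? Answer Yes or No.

Yes

1. free(a,d)  →  {at(a,a), at(a,b), at(b,d), at(d,a), at(d,d), near(a,a), near(a,b), near(d,a)}
2. grab(a,d)  →  {at(a,a), at(a,b), at(b,d), at(d,d), marked(d), near(a,a), near(a,b), near(d,a), near(d,d)}
3. free(a,b)  →  {at(a,a), at(a,b), at(b,d), at(d,d), marked(d), near(a,a), near(a,b), near(b,a), near(d,a), near(d,d)}
optimal plan length = 3; 3 ≤ 5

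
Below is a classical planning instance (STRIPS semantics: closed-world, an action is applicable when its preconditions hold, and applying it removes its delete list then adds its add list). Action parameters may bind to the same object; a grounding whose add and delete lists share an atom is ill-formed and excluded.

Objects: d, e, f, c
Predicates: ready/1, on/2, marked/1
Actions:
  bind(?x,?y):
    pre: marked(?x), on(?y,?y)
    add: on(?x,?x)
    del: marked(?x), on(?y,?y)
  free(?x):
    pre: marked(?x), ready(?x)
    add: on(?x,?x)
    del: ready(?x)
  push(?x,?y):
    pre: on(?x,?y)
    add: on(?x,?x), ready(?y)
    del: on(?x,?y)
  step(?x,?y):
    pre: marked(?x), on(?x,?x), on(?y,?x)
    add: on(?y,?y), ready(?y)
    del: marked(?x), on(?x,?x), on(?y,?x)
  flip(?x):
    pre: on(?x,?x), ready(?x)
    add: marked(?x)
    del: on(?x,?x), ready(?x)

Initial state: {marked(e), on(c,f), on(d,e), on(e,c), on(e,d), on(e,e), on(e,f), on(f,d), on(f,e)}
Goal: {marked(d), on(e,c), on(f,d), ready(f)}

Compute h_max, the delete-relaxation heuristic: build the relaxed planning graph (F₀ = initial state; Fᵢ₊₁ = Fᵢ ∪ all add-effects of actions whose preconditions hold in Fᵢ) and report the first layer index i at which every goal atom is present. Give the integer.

2

F0 = init (9 atoms)
F1 = F0 ∪ {on(c,c), on(d,d), on(f,f), ready(c), ready(d), ready(e), ready(f)}  (16 atoms)
F2 = F1 ∪ {marked(c), marked(d), marked(f)}  (19 atoms)
goal ⊆ F2  ⇒  h_max = 2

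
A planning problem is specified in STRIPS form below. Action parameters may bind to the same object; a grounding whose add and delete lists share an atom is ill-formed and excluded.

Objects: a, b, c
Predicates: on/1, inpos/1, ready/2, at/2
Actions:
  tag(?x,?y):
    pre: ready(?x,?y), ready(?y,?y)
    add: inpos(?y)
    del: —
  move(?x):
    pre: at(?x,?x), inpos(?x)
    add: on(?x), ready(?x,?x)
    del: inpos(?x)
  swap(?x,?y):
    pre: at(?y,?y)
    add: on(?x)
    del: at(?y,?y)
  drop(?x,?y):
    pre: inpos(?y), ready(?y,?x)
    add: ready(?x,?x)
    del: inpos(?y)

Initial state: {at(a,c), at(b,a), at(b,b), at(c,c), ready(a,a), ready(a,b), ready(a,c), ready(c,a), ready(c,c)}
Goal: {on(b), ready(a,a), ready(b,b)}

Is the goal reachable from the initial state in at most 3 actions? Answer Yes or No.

1. tag(a,a)  →  {at(a,c), at(b,a), at(b,b), at(c,c), inpos(a), ready(a,a), ready(a,b), ready(a,c), ready(c,a), ready(c,c)}
2. swap(b,b)  →  {at(a,c), at(b,a), at(c,c), inpos(a), on(b), ready(a,a), ready(a,b), ready(a,c), ready(c,a), ready(c,c)}
3. drop(b,a)  →  {at(a,c), at(b,a), at(c,c), on(b), ready(a,a), ready(a,b), ready(a,c), ready(b,b), ready(c,a), ready(c,c)}
optimal plan length = 3; 3 ≤ 3

Yes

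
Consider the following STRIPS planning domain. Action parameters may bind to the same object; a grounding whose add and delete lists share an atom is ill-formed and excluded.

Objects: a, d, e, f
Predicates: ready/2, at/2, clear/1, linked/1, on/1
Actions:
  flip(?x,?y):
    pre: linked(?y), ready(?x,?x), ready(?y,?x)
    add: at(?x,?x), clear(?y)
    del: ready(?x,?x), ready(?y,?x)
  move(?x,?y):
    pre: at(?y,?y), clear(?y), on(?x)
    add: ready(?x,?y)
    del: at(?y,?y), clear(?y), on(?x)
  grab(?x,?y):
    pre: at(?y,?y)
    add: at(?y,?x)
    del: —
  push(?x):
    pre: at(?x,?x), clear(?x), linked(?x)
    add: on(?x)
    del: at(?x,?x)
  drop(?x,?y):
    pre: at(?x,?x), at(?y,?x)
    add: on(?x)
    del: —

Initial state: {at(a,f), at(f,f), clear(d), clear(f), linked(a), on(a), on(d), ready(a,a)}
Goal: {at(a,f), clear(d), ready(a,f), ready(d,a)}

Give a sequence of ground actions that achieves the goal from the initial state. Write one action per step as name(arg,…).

1. flip(a,a)  →  {at(a,a), at(a,f), at(f,f), clear(a), clear(d), clear(f), linked(a), on(a), on(d)}
2. move(a,f)  →  {at(a,a), at(a,f), clear(a), clear(d), linked(a), on(d), ready(a,f)}
3. move(d,a)  →  {at(a,f), clear(d), linked(a), ready(a,f), ready(d,a)}

flip(a,a); move(a,f); move(d,a)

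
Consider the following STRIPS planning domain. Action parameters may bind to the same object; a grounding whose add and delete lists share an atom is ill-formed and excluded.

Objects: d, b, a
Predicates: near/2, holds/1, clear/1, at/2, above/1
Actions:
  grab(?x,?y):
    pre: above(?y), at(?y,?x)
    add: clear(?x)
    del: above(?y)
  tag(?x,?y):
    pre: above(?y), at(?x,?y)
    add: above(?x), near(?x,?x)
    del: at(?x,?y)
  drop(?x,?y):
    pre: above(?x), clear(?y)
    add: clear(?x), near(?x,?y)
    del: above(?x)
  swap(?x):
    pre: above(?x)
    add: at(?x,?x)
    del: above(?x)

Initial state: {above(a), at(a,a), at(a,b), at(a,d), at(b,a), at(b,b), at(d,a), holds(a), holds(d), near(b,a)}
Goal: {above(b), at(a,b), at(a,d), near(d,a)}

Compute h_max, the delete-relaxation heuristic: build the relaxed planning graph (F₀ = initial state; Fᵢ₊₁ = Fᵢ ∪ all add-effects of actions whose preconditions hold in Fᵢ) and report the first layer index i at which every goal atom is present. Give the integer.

2

F0 = init (10 atoms)
F1 = F0 ∪ {above(b), above(d), clear(a), clear(b), clear(d), near(a,a), near(b,b), near(d,d)}  (18 atoms)
F2 = F1 ∪ {at(d,d), near(a,b), near(a,d), near(b,d), near(d,a), near(d,b)}  (24 atoms)
goal ⊆ F2  ⇒  h_max = 2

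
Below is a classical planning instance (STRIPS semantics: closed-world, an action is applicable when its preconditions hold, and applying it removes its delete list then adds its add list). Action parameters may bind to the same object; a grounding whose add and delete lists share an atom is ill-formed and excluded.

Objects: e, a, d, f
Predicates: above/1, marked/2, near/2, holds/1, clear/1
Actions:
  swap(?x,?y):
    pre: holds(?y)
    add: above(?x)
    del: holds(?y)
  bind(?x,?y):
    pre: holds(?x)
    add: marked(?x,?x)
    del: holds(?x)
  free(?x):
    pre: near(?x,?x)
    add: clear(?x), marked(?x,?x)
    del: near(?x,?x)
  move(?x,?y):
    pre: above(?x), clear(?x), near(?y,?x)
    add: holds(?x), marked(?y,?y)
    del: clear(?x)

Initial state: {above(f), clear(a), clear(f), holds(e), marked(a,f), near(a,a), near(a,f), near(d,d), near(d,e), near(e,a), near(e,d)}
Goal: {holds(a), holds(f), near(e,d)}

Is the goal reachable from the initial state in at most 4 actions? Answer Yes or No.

Yes

1. swap(a,e)  →  {above(a), above(f), clear(a), clear(f), marked(a,f), near(a,a), near(a,f), near(d,d), near(d,e), near(e,a), near(e,d)}
2. move(a,e)  →  {above(a), above(f), clear(f), holds(a), marked(a,f), marked(e,e), near(a,a), near(a,f), near(d,d), near(d,e), near(e,a), near(e,d)}
3. move(f,a)  →  {above(a), above(f), holds(a), holds(f), marked(a,a), marked(a,f), marked(e,e), near(a,a), near(a,f), near(d,d), near(d,e), near(e,a), near(e,d)}
optimal plan length = 3; 3 ≤ 4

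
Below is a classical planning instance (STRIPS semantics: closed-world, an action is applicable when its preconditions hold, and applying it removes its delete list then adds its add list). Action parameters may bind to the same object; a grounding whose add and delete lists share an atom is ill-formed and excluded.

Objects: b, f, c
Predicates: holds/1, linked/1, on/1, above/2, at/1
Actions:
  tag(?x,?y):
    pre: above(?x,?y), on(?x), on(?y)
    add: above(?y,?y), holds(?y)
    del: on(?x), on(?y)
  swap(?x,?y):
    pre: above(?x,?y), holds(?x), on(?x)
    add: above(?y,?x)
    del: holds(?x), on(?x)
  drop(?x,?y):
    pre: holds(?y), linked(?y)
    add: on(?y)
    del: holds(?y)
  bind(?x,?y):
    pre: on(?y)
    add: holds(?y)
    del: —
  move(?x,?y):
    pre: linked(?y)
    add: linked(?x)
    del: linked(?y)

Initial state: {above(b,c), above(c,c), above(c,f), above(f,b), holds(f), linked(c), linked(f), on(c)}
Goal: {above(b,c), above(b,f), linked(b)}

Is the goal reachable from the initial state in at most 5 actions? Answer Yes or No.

Yes

1. drop(b,f)  →  {above(b,c), above(c,c), above(c,f), above(f,b), linked(c), linked(f), on(c), on(f)}
2. bind(b,f)  →  {above(b,c), above(c,c), above(c,f), above(f,b), holds(f), linked(c), linked(f), on(c), on(f)}
3. swap(f,b)  →  {above(b,c), above(b,f), above(c,c), above(c,f), above(f,b), linked(c), linked(f), on(c)}
4. move(b,f)  →  {above(b,c), above(b,f), above(c,c), above(c,f), above(f,b), linked(b), linked(c), on(c)}
optimal plan length = 4; 4 ≤ 5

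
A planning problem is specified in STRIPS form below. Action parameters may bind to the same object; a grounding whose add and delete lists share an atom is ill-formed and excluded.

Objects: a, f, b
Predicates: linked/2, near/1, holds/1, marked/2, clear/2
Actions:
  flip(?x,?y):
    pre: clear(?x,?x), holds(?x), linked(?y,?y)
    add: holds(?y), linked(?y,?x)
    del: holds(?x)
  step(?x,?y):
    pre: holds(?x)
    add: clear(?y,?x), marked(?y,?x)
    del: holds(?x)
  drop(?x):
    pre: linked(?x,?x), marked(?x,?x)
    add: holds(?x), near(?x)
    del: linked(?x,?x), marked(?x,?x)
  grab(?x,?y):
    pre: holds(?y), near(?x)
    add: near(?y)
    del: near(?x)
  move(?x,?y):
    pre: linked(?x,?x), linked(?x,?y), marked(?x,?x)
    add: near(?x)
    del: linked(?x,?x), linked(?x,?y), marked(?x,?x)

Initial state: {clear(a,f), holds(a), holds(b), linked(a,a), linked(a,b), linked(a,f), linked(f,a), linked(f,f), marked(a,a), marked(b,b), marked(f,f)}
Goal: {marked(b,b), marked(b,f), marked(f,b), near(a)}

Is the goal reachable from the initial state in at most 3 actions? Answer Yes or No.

1. step(b,f)  →  {clear(a,f), clear(f,b), holds(a), linked(a,a), linked(a,b), linked(a,f), linked(f,a), linked(f,f), marked(a,a), marked(b,b), marked(f,b), marked(f,f)}
2. drop(a)  →  {clear(a,f), clear(f,b), holds(a), linked(a,b), linked(a,f), linked(f,a), linked(f,f), marked(b,b), marked(f,b), marked(f,f), near(a)}
3. drop(f)  →  {clear(a,f), clear(f,b), holds(a), holds(f), linked(a,b), linked(a,f), linked(f,a), marked(b,b), marked(f,b), near(a), near(f)}
4. step(f,b)  →  {clear(a,f), clear(b,f), clear(f,b), holds(a), linked(a,b), linked(a,f), linked(f,a), marked(b,b), marked(b,f), marked(f,b), near(a), near(f)}
optimal plan length = 4; 4 > 3

No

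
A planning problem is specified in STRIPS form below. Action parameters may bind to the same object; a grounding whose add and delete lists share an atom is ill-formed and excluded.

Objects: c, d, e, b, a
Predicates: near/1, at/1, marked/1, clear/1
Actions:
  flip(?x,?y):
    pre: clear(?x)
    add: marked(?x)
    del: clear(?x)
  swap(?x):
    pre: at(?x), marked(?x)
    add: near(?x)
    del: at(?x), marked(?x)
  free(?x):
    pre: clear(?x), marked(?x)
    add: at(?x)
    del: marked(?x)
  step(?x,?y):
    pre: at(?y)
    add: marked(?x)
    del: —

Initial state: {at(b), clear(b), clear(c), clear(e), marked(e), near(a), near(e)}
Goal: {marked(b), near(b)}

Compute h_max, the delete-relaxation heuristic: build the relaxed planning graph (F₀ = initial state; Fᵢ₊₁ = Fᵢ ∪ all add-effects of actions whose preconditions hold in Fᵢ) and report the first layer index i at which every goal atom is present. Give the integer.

2

F0 = init (7 atoms)
F1 = F0 ∪ {at(e), marked(a), marked(b), marked(c), marked(d)}  (12 atoms)
F2 = F1 ∪ {at(c), near(b)}  (14 atoms)
goal ⊆ F2  ⇒  h_max = 2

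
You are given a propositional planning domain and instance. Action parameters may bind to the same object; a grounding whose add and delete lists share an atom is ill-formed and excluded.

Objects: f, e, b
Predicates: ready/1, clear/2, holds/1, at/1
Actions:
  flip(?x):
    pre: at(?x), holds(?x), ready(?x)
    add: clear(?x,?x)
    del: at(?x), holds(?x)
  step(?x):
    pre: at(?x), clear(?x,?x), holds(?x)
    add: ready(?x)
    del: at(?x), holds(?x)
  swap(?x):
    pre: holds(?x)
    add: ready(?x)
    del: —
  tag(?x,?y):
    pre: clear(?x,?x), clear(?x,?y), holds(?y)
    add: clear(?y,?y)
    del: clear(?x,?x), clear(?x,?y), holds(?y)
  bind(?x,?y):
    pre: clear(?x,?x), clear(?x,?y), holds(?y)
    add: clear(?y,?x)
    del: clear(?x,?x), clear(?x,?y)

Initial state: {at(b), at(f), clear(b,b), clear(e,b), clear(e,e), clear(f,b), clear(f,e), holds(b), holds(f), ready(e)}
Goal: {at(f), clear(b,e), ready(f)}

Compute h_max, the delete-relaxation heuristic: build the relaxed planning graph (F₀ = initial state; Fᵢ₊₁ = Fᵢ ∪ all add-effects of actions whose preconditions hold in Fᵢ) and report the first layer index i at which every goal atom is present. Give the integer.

1

F0 = init (10 atoms)
F1 = F0 ∪ {clear(b,e), ready(b), ready(f)}  (13 atoms)
goal ⊆ F1  ⇒  h_max = 1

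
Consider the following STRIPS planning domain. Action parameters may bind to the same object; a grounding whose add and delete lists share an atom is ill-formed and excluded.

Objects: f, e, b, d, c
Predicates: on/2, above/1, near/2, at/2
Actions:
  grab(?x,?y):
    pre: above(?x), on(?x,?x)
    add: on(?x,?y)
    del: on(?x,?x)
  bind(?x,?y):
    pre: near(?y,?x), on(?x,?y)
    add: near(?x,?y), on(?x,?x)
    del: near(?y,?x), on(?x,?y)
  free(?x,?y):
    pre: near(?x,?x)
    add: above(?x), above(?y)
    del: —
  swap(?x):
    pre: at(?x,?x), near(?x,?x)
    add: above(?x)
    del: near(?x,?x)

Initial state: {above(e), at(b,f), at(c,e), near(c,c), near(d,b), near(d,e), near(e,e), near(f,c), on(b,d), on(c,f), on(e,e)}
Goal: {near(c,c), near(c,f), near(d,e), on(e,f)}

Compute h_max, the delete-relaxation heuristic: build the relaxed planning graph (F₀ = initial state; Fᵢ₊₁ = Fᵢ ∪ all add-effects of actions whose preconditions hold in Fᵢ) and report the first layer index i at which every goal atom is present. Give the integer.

1

F0 = init (11 atoms)
F1 = F0 ∪ {above(b), above(c), above(d), above(f), near(b,d), near(c,f), on(b,b), on(c,c), on(e,b), on(e,c), on(e,d), on(e,f)}  (23 atoms)
goal ⊆ F1  ⇒  h_max = 1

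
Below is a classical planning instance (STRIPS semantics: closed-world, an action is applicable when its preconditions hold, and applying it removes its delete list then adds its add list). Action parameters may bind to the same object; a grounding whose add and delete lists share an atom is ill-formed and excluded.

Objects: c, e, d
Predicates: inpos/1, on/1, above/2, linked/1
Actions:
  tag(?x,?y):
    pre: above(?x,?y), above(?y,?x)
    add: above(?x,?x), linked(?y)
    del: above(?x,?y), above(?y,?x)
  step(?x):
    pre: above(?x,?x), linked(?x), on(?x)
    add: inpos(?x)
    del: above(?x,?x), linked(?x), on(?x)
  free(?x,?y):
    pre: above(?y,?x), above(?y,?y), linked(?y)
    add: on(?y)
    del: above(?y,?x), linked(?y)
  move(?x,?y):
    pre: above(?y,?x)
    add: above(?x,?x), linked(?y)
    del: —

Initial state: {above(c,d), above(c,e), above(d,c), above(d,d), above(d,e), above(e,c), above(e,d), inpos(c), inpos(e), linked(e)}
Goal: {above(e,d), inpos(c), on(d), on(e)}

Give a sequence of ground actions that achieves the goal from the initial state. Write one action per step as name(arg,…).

move(e,d); free(c,e); free(c,d)

1. move(e,d)  →  {above(c,d), above(c,e), above(d,c), above(d,d), above(d,e), above(e,c), above(e,d), above(e,e), inpos(c), inpos(e), linked(d), linked(e)}
2. free(c,e)  →  {above(c,d), above(c,e), above(d,c), above(d,d), above(d,e), above(e,d), above(e,e), inpos(c), inpos(e), linked(d), on(e)}
3. free(c,d)  →  {above(c,d), above(c,e), above(d,d), above(d,e), above(e,d), above(e,e), inpos(c), inpos(e), on(d), on(e)}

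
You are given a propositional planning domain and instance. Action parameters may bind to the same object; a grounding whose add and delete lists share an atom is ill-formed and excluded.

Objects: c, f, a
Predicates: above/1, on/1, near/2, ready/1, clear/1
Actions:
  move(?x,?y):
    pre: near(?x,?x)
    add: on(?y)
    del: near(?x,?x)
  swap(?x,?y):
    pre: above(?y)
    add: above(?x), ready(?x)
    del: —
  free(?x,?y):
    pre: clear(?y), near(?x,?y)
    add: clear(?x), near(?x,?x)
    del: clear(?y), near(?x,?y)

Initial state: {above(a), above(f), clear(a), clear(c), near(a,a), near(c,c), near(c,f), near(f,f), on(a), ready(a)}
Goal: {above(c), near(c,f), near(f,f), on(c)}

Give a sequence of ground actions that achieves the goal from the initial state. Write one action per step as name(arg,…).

1. move(c,c)  →  {above(a), above(f), clear(a), clear(c), near(a,a), near(c,f), near(f,f), on(a), on(c), ready(a)}
2. swap(c,f)  →  {above(a), above(c), above(f), clear(a), clear(c), near(a,a), near(c,f), near(f,f), on(a), on(c), ready(a), ready(c)}

move(c,c); swap(c,f)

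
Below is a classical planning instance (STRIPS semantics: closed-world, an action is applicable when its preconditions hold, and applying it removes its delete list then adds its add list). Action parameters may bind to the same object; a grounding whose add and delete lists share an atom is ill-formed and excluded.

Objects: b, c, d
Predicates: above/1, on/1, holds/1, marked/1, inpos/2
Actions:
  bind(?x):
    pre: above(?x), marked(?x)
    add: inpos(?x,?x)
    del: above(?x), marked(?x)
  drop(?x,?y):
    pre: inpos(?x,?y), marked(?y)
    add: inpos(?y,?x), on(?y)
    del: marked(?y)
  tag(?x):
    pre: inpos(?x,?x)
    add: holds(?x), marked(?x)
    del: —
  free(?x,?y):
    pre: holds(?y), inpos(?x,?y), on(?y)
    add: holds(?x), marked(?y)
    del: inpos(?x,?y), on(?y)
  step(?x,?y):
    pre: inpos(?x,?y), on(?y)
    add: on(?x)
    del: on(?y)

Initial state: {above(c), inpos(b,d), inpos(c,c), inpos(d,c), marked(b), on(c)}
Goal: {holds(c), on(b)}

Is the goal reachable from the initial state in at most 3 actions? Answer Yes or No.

1. tag(c)  →  {above(c), holds(c), inpos(b,d), inpos(c,c), inpos(d,c), marked(b), marked(c), on(c)}
2. step(d,c)  →  {above(c), holds(c), inpos(b,d), inpos(c,c), inpos(d,c), marked(b), marked(c), on(d)}
3. step(b,d)  →  {above(c), holds(c), inpos(b,d), inpos(c,c), inpos(d,c), marked(b), marked(c), on(b)}
optimal plan length = 3; 3 ≤ 3

Yes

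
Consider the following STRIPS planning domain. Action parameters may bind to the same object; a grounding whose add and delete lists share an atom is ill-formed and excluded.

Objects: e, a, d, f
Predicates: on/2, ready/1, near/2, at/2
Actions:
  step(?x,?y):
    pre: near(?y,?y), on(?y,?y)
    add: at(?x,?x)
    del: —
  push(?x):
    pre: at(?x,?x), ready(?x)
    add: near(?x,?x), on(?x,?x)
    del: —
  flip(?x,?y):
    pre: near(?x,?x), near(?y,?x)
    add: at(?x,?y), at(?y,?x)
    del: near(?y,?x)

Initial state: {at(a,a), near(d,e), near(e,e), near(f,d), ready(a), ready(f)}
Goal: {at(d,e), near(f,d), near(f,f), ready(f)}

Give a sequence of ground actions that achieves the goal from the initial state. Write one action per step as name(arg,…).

1. push(a)  →  {at(a,a), near(a,a), near(d,e), near(e,e), near(f,d), on(a,a), ready(a), ready(f)}
2. step(f,a)  →  {at(a,a), at(f,f), near(a,a), near(d,e), near(e,e), near(f,d), on(a,a), ready(a), ready(f)}
3. push(f)  →  {at(a,a), at(f,f), near(a,a), near(d,e), near(e,e), near(f,d), near(f,f), on(a,a), on(f,f), ready(a), ready(f)}
4. flip(e,d)  →  {at(a,a), at(d,e), at(e,d), at(f,f), near(a,a), near(e,e), near(f,d), near(f,f), on(a,a), on(f,f), ready(a), ready(f)}

push(a); step(f,a); push(f); flip(e,d)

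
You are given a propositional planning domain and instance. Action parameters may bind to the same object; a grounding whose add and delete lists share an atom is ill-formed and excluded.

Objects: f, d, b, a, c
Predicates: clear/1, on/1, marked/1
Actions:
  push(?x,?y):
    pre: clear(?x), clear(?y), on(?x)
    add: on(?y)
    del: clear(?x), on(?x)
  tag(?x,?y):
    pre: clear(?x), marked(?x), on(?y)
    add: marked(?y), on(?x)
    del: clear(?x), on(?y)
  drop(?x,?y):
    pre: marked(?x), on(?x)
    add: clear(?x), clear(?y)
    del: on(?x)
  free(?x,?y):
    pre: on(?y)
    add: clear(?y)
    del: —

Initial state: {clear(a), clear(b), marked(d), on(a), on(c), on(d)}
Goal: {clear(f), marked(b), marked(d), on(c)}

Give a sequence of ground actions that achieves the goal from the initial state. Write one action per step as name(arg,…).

1. push(a,b)  →  {clear(b), marked(d), on(b), on(c), on(d)}
2. drop(d,f)  →  {clear(b), clear(d), clear(f), marked(d), on(b), on(c)}
3. tag(d,b)  →  {clear(b), clear(f), marked(b), marked(d), on(c), on(d)}

push(a,b); drop(d,f); tag(d,b)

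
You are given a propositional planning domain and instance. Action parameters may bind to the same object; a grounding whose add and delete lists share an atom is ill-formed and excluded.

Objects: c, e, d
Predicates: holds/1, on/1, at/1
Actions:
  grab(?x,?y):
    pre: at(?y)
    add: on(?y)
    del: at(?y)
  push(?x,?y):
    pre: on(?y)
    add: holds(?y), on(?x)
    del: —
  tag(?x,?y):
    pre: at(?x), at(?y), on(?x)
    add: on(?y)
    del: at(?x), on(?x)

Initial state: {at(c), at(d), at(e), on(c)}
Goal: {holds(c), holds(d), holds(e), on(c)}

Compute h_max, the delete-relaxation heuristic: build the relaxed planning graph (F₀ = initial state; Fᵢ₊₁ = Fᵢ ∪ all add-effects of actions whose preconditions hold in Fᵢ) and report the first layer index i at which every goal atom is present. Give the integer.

F0 = init (4 atoms)
F1 = F0 ∪ {holds(c), on(d), on(e)}  (7 atoms)
F2 = F1 ∪ {holds(d), holds(e)}  (9 atoms)
goal ⊆ F2  ⇒  h_max = 2

2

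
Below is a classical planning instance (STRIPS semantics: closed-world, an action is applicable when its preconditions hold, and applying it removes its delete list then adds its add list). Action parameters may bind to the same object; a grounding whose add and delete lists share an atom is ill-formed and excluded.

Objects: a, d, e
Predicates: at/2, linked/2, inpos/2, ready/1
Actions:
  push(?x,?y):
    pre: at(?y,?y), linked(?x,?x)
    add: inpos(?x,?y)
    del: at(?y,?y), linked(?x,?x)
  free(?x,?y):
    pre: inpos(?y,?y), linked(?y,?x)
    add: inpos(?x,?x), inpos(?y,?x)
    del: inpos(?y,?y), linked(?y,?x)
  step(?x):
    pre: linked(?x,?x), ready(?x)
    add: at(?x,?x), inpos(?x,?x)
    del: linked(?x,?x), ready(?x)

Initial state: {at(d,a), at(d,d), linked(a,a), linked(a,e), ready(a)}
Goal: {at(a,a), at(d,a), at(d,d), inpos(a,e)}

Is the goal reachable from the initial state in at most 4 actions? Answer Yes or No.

Yes

1. step(a)  →  {at(a,a), at(d,a), at(d,d), inpos(a,a), linked(a,e)}
2. free(e,a)  →  {at(a,a), at(d,a), at(d,d), inpos(a,e), inpos(e,e)}
optimal plan length = 2; 2 ≤ 4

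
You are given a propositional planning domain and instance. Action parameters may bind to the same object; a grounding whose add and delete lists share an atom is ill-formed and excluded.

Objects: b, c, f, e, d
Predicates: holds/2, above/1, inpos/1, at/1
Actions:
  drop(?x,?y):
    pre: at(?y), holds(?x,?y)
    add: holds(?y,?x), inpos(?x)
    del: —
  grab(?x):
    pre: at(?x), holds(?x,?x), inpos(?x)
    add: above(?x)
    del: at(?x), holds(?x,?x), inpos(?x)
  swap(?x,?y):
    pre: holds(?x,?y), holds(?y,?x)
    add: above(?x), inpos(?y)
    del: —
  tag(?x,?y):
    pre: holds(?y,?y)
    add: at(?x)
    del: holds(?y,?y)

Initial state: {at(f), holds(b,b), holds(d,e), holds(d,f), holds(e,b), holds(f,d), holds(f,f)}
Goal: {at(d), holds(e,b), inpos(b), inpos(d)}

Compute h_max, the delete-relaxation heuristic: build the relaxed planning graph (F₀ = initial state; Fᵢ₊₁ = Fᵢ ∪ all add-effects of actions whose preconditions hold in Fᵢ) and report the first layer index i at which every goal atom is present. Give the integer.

1

F0 = init (7 atoms)
F1 = F0 ∪ {above(b), above(d), above(f), at(b), at(c), at(d), at(e), inpos(b), inpos(d), inpos(f)}  (17 atoms)
goal ⊆ F1  ⇒  h_max = 1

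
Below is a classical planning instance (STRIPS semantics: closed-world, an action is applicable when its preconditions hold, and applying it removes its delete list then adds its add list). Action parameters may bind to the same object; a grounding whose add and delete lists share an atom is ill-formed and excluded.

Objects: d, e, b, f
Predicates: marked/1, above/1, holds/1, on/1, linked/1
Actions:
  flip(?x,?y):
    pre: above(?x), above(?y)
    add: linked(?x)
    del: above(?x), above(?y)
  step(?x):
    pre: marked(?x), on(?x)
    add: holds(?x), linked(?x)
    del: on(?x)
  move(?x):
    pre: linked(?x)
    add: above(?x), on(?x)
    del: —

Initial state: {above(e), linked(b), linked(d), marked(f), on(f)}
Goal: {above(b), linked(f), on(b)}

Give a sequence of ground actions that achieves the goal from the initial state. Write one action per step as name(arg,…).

1. step(f)  →  {above(e), holds(f), linked(b), linked(d), linked(f), marked(f)}
2. move(b)  →  {above(b), above(e), holds(f), linked(b), linked(d), linked(f), marked(f), on(b)}

step(f); move(b)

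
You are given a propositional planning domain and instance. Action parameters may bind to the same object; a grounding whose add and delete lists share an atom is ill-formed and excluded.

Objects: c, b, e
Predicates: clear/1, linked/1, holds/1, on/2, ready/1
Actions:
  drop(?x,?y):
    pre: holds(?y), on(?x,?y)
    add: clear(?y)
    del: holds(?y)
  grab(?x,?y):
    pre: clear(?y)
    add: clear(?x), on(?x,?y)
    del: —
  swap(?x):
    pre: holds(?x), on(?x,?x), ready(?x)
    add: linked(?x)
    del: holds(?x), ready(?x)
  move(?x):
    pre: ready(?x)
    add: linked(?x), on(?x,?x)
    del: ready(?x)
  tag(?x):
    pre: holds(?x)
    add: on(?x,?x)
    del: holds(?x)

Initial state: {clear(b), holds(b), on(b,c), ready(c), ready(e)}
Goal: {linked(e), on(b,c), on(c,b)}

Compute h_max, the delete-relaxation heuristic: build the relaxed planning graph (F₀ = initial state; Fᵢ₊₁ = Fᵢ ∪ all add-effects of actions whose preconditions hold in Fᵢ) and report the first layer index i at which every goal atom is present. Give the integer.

1

F0 = init (5 atoms)
F1 = F0 ∪ {clear(c), clear(e), linked(c), linked(e), on(b,b), on(c,b), on(c,c), on(e,b), on(e,e)}  (14 atoms)
goal ⊆ F1  ⇒  h_max = 1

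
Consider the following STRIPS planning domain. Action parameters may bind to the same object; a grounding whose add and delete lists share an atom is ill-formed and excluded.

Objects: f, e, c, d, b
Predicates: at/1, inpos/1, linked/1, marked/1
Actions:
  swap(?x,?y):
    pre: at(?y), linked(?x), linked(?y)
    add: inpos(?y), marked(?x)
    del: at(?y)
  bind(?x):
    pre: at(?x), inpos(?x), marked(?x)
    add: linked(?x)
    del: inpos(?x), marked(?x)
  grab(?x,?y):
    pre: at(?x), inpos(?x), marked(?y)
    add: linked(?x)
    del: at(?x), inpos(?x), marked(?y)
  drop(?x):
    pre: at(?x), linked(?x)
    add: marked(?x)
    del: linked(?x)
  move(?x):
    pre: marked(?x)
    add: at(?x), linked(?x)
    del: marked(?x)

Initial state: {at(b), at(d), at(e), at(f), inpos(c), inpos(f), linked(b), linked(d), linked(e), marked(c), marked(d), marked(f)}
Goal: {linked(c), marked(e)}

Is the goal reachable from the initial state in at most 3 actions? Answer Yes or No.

1. swap(e,e)  →  {at(b), at(d), at(f), inpos(c), inpos(e), inpos(f), linked(b), linked(d), linked(e), marked(c), marked(d), marked(e), marked(f)}
2. move(c)  →  {at(b), at(c), at(d), at(f), inpos(c), inpos(e), inpos(f), linked(b), linked(c), linked(d), linked(e), marked(d), marked(e), marked(f)}
optimal plan length = 2; 2 ≤ 3

Yes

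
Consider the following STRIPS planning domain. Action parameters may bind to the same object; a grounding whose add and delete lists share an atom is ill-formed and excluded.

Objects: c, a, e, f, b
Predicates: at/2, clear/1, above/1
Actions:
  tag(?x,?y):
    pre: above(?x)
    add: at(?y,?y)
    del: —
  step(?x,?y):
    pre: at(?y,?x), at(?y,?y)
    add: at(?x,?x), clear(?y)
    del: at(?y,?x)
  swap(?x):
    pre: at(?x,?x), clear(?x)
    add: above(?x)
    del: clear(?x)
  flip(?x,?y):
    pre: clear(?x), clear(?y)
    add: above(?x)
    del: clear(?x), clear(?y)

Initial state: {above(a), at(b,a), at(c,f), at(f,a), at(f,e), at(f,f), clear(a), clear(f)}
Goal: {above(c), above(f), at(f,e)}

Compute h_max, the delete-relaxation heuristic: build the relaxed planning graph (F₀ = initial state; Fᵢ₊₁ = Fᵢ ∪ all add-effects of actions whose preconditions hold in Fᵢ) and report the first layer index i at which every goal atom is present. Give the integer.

3

F0 = init (8 atoms)
F1 = F0 ∪ {above(f), at(a,a), at(b,b), at(c,c), at(e,e)}  (13 atoms)
F2 = F1 ∪ {clear(b), clear(c)}  (15 atoms)
F3 = F2 ∪ {above(b), above(c)}  (17 atoms)
goal ⊆ F3  ⇒  h_max = 3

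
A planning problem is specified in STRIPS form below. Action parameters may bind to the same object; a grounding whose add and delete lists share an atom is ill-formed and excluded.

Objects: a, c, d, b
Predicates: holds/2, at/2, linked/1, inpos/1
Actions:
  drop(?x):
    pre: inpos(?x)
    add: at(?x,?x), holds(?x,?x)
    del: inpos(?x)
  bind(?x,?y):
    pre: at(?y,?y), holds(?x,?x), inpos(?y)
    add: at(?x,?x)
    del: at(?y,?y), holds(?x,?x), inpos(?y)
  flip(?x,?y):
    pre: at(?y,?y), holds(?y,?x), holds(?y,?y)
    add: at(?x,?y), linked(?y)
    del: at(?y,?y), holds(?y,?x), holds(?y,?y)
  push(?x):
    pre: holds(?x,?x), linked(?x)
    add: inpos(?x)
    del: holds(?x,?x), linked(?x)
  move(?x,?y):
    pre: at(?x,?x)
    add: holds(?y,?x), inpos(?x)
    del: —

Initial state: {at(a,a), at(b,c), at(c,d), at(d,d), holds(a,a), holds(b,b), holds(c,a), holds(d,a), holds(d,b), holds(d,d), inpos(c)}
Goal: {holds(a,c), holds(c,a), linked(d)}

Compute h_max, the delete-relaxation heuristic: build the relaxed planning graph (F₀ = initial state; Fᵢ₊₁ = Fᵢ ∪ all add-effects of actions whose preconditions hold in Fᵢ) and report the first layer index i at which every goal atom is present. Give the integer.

2

F0 = init (11 atoms)
F1 = F0 ∪ {at(a,d), at(b,d), at(c,c), holds(a,d), holds(b,a), holds(b,d), holds(c,c), holds(c,d), inpos(a), inpos(d), linked(d)}  (22 atoms)
F2 = F1 ∪ {at(a,c), at(b,b), at(d,a), at(d,c), holds(a,c), holds(b,c), holds(d,c), linked(a), linked(c)}  (31 atoms)
goal ⊆ F2  ⇒  h_max = 2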